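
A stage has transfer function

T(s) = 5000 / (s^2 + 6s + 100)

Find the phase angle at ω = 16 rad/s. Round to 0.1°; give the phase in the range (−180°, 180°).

At s = jω = j16:
quadratic: (j16)² + 6·j16 + 100 = -156 + j96 → |·| ≈ 183.17, ∠ ≈ 148.39°
∠T = 0.00° − 148.39° = -148.39°

-148.4°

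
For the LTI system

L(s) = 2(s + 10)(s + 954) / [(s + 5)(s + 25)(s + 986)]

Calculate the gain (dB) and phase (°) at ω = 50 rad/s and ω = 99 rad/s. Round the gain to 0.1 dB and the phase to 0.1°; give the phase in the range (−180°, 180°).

ω = 50: -29.1 dB, -68.9°; ω = 99: -34.4 dB, -78.5°

At s = jω = j50:
zero (s+10): 10 + j50 → |·| = √(10²+50²) = √2600 ≈ 50.99, ∠ = arctan(50/10) ≈ 78.69°
zero (s+954): 954 + j50 → |·| = √(954²+50²) = √912616 ≈ 955.31, ∠ = arctan(50/954) ≈ 3.00°
pole (s+5): 5 + j50 → |·| = √(5²+50²) = √2525 ≈ 50.249, ∠ = arctan(50/5) ≈ 84.29°
pole (s+25): 25 + j50 → |·| = √(25²+50²) = √3125 ≈ 55.902, ∠ = arctan(50/25) ≈ 63.43°
pole (s+986): 986 + j50 → |·| = √(986²+50²) = √974696 ≈ 987.27, ∠ = arctan(50/986) ≈ 2.90°
|L| = 2 · 48711 / 2.7733e+06 ≈ 0.035129
Gain = 20 log₁₀(0.035129) ≈ -29.09 dB
∠L = 81.69° − 150.62° = -68.93°

At s = jω = j99:
zero (s+10): 10 + j99 → |·| = √(10²+99²) = √9901 ≈ 99.504, ∠ = arctan(99/10) ≈ 84.23°
zero (s+954): 954 + j99 → |·| = √(954²+99²) = √919917 ≈ 959.12, ∠ = arctan(99/954) ≈ 5.92°
pole (s+5): 5 + j99 → |·| = √(5²+99²) = √9826 ≈ 99.126, ∠ = arctan(99/5) ≈ 87.11°
pole (s+25): 25 + j99 → |·| = √(25²+99²) = √10426 ≈ 102.11, ∠ = arctan(99/25) ≈ 75.83°
pole (s+986): 986 + j99 → |·| = √(986²+99²) = √981997 ≈ 990.96, ∠ = arctan(99/986) ≈ 5.73°
|L| = 2 · 95436 / 1.003e+07 ≈ 0.01903
Gain = 20 log₁₀(0.01903) ≈ -34.41 dB
∠L = 90.15° − 168.67° = -78.52°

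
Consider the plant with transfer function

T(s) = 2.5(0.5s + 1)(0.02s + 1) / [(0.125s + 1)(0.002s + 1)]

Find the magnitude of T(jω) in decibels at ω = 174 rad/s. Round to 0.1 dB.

30.7 dB

At ω = 174 rad/s:
zero (1 + j174·0.5) = 1 + j87 → |·| ≈ 87.006, ∠ ≈ 89.34°
zero (1 + j174·0.02) = 1 + j3.48 → |·| ≈ 3.6208, ∠ ≈ 73.97°
pole (1 + j174·0.125) = 1 + j21.75 → |·| ≈ 21.773, ∠ ≈ 87.37°
pole (1 + j174·0.002) = 1 + j0.348 → |·| ≈ 1.0588, ∠ ≈ 19.19°
|T| = 2.5 · 87.006 · 3.6208 / (21.773 · 1.0588) ≈ 34.163
Gain = 20 log₁₀(34.163) ≈ 30.67 dB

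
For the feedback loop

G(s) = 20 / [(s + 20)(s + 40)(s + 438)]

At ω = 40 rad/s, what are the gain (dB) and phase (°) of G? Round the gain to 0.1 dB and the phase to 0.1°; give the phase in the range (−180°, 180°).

At s = jω = j40:
pole (s+20): 20 + j40 → |·| = √(20²+40²) = √2000 ≈ 44.721, ∠ = arctan(40/20) ≈ 63.43°
pole (s+40): 40 + j40 → |·| = √(40²+40²) = √3200 ≈ 56.569, ∠ = arctan(40/40) ≈ 45.00°
pole (s+438): 438 + j40 → |·| = √(438²+40²) = √193444 ≈ 439.82, ∠ = arctan(40/438) ≈ 5.22°
|G| = 20 / 1.1127e+06 ≈ 1.7974e-05
Gain = 20 log₁₀(1.7974e-05) ≈ -94.91 dB
∠G = 0.00° − 113.65° = -113.65°

-94.9 dB, -113.7°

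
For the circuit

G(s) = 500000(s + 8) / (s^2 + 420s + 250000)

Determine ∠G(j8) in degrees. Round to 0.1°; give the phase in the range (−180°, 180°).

At s = jω = j8:
zero (s+8): 8 + j8 → |·| = √(8²+8²) = √128 ≈ 11.314, ∠ = arctan(8/8) ≈ 45.00°
quadratic: (j8)² + 420·j8 + 250000 = 249936 + j3360 → |·| ≈ 2.4996e+05, ∠ ≈ 0.77°
∠G = 45.00° − 0.77° = 44.23°

44.2°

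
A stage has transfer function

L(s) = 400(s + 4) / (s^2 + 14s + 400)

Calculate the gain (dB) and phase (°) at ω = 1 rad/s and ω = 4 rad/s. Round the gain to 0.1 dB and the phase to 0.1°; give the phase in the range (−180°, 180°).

ω = 1: 12.3 dB, 12.0°; ω = 4: 15.3 dB, 36.7°

At s = jω = j1:
zero (s+4): 4 + j1 → |·| = √(4²+1²) = √17 ≈ 4.1231, ∠ = arctan(1/4) ≈ 14.04°
quadratic: (j1)² + 14·j1 + 400 = 399 + j14 → |·| ≈ 399.25, ∠ ≈ 2.01°
|L| = 400 · 4.1231 / 399.25 ≈ 4.1308
Gain = 20 log₁₀(4.1308) ≈ 12.32 dB
∠L = 14.04° − 2.01° = 12.03°

At s = jω = j4:
zero (s+4): 4 + j4 → |·| = √(4²+4²) = √32 ≈ 5.6569, ∠ = arctan(4/4) ≈ 45.00°
quadratic: (j4)² + 14·j4 + 400 = 384 + j56 → |·| ≈ 388.06, ∠ ≈ 8.30°
|L| = 400 · 5.6569 / 388.06 ≈ 5.831
Gain = 20 log₁₀(5.831) ≈ 15.31 dB
∠L = 45.00° − 8.30° = 36.70°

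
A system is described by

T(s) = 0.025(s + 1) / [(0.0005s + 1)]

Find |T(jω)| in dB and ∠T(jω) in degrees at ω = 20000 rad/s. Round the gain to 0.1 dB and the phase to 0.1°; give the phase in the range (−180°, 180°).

33.9 dB, 5.7°

At ω = 20000 rad/s:
zero (1 + j20000·1) = 1 + j20000 → |·| ≈ 20000, ∠ ≈ 90.00°
pole (1 + j20000·0.0005) = 1 + j10 → |·| ≈ 10.05, ∠ ≈ 84.29°
|T| = 0.025 · 20000 / (10.05) ≈ 49.751
Gain = 20 log₁₀(49.751) ≈ 33.94 dB
∠T = (90.00°) − (84.29°) = 5.71°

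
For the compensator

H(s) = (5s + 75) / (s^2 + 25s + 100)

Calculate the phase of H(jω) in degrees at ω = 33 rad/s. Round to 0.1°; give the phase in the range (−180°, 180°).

Substitute s = j33:
Numerator: 5(j33) + 75 = 75 + j165
Denominator: (j33)^2 + 25(j33) + 100 = -989 + j825
|N| = √(75² + 165²) ≈ 181.25, ∠N ≈ 65.56°
|D| = √(989² + 825²) ≈ 1287.9, ∠D ≈ 140.17°
∠H = 65.56° − 140.17° = -74.61°

-74.6°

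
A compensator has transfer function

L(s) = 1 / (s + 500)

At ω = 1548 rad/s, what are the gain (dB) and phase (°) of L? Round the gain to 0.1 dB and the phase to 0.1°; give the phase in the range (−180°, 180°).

-64.2 dB, -72.1°

At s = jω = j1548:
pole (s+500): 500 + j1548 → |·| = √(500²+1548²) = √2646304 ≈ 1626.7, ∠ = arctan(1548/500) ≈ 72.10°
|L| = 1 / 1626.7 ≈ 0.00061474
Gain = 20 log₁₀(0.00061474) ≈ -64.23 dB
∠L = 0.00° − 72.10° = -72.10°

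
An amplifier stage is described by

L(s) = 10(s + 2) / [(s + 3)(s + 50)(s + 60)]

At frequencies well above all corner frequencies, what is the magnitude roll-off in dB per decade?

-40 dB/decade

Each pole contributes −20 dB/decade at high frequency; each zero contributes +20 dB/decade.
Net: 1 zero(s) − 3 pole(s) → -40 dB/decade.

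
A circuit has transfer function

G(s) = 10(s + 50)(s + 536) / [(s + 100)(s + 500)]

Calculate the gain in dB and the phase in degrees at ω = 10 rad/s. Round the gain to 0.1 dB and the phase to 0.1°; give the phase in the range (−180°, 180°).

At s = jω = j10:
zero (s+50): 50 + j10 → |·| = √(50²+10²) = √2600 ≈ 50.99, ∠ = arctan(10/50) ≈ 11.31°
zero (s+536): 536 + j10 → |·| = √(536²+10²) = √287396 ≈ 536.09, ∠ = arctan(10/536) ≈ 1.07°
pole (s+100): 100 + j10 → |·| = √(100²+10²) = √10100 ≈ 100.5, ∠ = arctan(10/100) ≈ 5.71°
pole (s+500): 500 + j10 → |·| = √(500²+10²) = √250100 ≈ 500.1, ∠ = arctan(10/500) ≈ 1.15°
|G| = 10 · 27335 / 50260 ≈ 5.4387
Gain = 20 log₁₀(5.4387) ≈ 14.71 dB
∠G = 12.38° − 6.86° = 5.52°

14.7 dB, 5.5°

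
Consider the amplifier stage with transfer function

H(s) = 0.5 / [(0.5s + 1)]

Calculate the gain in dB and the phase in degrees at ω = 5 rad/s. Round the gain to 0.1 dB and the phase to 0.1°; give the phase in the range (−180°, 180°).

-14.6 dB, -68.2°

At ω = 5 rad/s:
pole (1 + j5·0.5) = 1 + j2.5 → |·| ≈ 2.6926, ∠ ≈ 68.20°
|H| = 0.5 · 1 / (2.6926) ≈ 0.18569
Gain = 20 log₁₀(0.18569) ≈ -14.62 dB
∠H = (0°) − (68.20°) = -68.20°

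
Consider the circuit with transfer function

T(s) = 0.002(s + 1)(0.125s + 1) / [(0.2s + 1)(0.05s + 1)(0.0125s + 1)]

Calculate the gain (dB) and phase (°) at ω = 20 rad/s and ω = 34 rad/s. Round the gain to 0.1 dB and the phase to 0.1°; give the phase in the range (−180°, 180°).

ω = 20: -34.9 dB, 20.3°; ω = 34: -33.9 dB, 0.9°

At ω = 20 rad/s:
zero (1 + j20·1) = 1 + j20 → |·| ≈ 20.025, ∠ ≈ 87.14°
zero (1 + j20·0.125) = 1 + j2.5 → |·| ≈ 2.6926, ∠ ≈ 68.20°
pole (1 + j20·0.2) = 1 + j4 → |·| ≈ 4.1231, ∠ ≈ 75.96°
pole (1 + j20·0.05) = 1 + j1 → |·| ≈ 1.4142, ∠ ≈ 45.00°
pole (1 + j20·0.0125) = 1 + j0.25 → |·| ≈ 1.0308, ∠ ≈ 14.04°
|T| = 0.002 · 20.025 · 2.6926 / (4.1231 · 1.4142 · 1.0308) ≈ 0.017942
Gain = 20 log₁₀(0.017942) ≈ -34.92 dB
∠T = (87.14° + 68.20°) − (75.96° + 45.00° + 14.04°) = 20.34°

At ω = 34 rad/s:
zero (1 + j34·1) = 1 + j34 → |·| ≈ 34.015, ∠ ≈ 88.32°
zero (1 + j34·0.125) = 1 + j4.25 → |·| ≈ 4.3661, ∠ ≈ 76.76°
pole (1 + j34·0.2) = 1 + j6.8 → |·| ≈ 6.8731, ∠ ≈ 81.63°
pole (1 + j34·0.05) = 1 + j1.7 → |·| ≈ 1.9723, ∠ ≈ 59.53°
pole (1 + j34·0.0125) = 1 + j0.425 → |·| ≈ 1.0866, ∠ ≈ 23.03°
|T| = 0.002 · 34.015 · 4.3661 / (6.8731 · 1.9723 · 1.0866) ≈ 0.020165
Gain = 20 log₁₀(0.020165) ≈ -33.91 dB
∠T = (88.32° + 76.76°) − (81.63° + 59.53° + 23.03°) = 0.89°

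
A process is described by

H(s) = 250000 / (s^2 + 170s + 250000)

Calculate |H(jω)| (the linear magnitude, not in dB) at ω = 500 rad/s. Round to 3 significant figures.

2.94

At s = jω = j500:
quadratic: (j500)² + 170·j500 + 250000 = 0 + j85000 → |·| ≈ 85000, ∠ ≈ 90.00°
|H| = 250000 / 85000 ≈ 2.9412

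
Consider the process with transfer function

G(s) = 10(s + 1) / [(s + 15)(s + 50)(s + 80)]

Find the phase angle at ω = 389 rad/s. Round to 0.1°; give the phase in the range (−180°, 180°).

At s = jω = j389:
zero (s+1): 1 + j389 → |·| = √(1²+389²) = √151322 ≈ 389, ∠ = arctan(389/1) ≈ 89.85°
pole (s+15): 15 + j389 → |·| = √(15²+389²) = √151546 ≈ 389.29, ∠ = arctan(389/15) ≈ 87.79°
pole (s+50): 50 + j389 → |·| = √(50²+389²) = √153821 ≈ 392.2, ∠ = arctan(389/50) ≈ 82.68°
pole (s+80): 80 + j389 → |·| = √(80²+389²) = √157721 ≈ 397.14, ∠ = arctan(389/80) ≈ 78.38°
∠G = 89.85° − 248.85° = -159.00°

-159.0°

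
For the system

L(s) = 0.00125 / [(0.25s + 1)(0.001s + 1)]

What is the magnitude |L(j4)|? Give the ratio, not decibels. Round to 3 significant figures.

0.000884

At ω = 4 rad/s:
pole (1 + j4·0.25) = 1 + j1 → |·| ≈ 1.4142, ∠ ≈ 45.00°
pole (1 + j4·0.001) = 1 + j0.004 → |·| ≈ 1, ∠ ≈ 0.23°
|L| = 0.00125 · 1 / (1.4142 · 1) ≈ 0.00088389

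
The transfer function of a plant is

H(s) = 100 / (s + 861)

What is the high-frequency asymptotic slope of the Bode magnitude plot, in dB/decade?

-20 dB/decade

Each pole contributes −20 dB/decade at high frequency; each zero contributes +20 dB/decade.
Net: 0 zero(s) − 1 pole(s) → -20 dB/decade.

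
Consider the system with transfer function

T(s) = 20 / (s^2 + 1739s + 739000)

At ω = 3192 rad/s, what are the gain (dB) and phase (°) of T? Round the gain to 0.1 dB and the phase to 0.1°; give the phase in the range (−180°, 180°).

Substitute s = j3192:
Numerator: 20 = 20 + j0
Denominator: (j3192)^2 + 1739(j3192) + 739000 = -9449864 + j5550888
|N| = √(20² + 0²) ≈ 20, ∠N ≈ 0.00°
|D| = √(9449864² + 5550888²) ≈ 1.096e+07, ∠D ≈ 149.57°
|T| = 20 / 1.096e+07 ≈ 1.8248e-06
Gain = 20 log₁₀(1.8248e-06) ≈ -114.78 dB
∠T = 0.00° − 149.57° = -149.57°

-114.8 dB, -149.6°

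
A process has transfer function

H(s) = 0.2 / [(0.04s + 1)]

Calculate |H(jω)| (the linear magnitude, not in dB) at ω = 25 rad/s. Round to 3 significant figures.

At ω = 25 rad/s:
pole (1 + j25·0.04) = 1 + j1 → |·| ≈ 1.4142, ∠ ≈ 45.00°
|H| = 0.2 · 1 / (1.4142) ≈ 0.14142

0.141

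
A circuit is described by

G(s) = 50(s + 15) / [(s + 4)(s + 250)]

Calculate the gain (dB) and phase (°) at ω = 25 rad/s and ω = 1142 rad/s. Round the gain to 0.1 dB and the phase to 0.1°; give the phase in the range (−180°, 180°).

ω = 25: -12.8 dB, -27.6°; ω = 1142: -27.4 dB, -78.2°

At s = jω = j25:
zero (s+15): 15 + j25 → |·| = √(15²+25²) = √850 ≈ 29.155, ∠ = arctan(25/15) ≈ 59.04°
pole (s+4): 4 + j25 → |·| = √(4²+25²) = √641 ≈ 25.318, ∠ = arctan(25/4) ≈ 80.91°
pole (s+250): 250 + j25 → |·| = √(250²+25²) = √63125 ≈ 251.25, ∠ = arctan(25/250) ≈ 5.71°
|G| = 50 · 29.155 / 6361.1 ≈ 0.22917
Gain = 20 log₁₀(0.22917) ≈ -12.80 dB
∠G = 59.04° − 86.62° = -27.58°

At s = jω = j1142:
zero (s+15): 15 + j1142 → |·| = √(15²+1142²) = √1304389 ≈ 1142.1, ∠ = arctan(1142/15) ≈ 89.25°
pole (s+4): 4 + j1142 → |·| = √(4²+1142²) = √1304180 ≈ 1142, ∠ = arctan(1142/4) ≈ 89.80°
pole (s+250): 250 + j1142 → |·| = √(250²+1142²) = √1366664 ≈ 1169, ∠ = arctan(1142/250) ≈ 77.65°
|G| = 50 · 1142.1 / 1.335e+06 ≈ 0.042775
Gain = 20 log₁₀(0.042775) ≈ -27.38 dB
∠G = 89.25° − 167.45° = -78.20°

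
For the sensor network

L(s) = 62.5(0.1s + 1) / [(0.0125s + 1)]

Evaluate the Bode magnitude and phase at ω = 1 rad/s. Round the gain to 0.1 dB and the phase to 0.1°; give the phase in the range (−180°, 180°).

At ω = 1 rad/s:
zero (1 + j1·0.1) = 1 + j0.1 → |·| ≈ 1.005, ∠ ≈ 5.71°
pole (1 + j1·0.0125) = 1 + j0.0125 → |·| ≈ 1.0001, ∠ ≈ 0.72°
|L| = 62.5 · 1.005 / (1.0001) ≈ 62.806
Gain = 20 log₁₀(62.806) ≈ 35.96 dB
∠L = (5.71°) − (0.72°) = 4.99°

36.0 dB, 5.0°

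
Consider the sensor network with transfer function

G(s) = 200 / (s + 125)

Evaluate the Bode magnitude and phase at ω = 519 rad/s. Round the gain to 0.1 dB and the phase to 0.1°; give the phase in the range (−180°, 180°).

At s = jω = j519:
pole (s+125): 125 + j519 → |·| = √(125²+519²) = √284986 ≈ 533.84, ∠ = arctan(519/125) ≈ 76.46°
|G| = 200 / 533.84 ≈ 0.37464
Gain = 20 log₁₀(0.37464) ≈ -8.53 dB
∠G = 0.00° − 76.46° = -76.46°

-8.5 dB, -76.5°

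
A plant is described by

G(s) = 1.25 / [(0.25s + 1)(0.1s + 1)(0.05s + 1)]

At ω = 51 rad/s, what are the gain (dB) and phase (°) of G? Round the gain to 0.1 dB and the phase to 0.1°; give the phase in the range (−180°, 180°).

-43.3 dB, 127.0°

At ω = 51 rad/s:
pole (1 + j51·0.25) = 1 + j12.75 → |·| ≈ 12.789, ∠ ≈ 85.52°
pole (1 + j51·0.1) = 1 + j5.1 → |·| ≈ 5.1971, ∠ ≈ 78.91°
pole (1 + j51·0.05) = 1 + j2.55 → |·| ≈ 2.7391, ∠ ≈ 68.59°
|G| = 1.25 · 1 / (12.789 · 5.1971 · 2.7391) ≈ 0.006866
Gain = 20 log₁₀(0.006866) ≈ -43.27 dB
∠G = (0°) − (85.52° + 78.91° + 68.59°) = -233.02° ≡ 126.98° (principal value)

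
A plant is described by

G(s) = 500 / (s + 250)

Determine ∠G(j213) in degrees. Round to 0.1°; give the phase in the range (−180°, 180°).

-40.4°

At s = jω = j213:
pole (s+250): 250 + j213 → |·| = √(250²+213²) = √107869 ≈ 328.43, ∠ = arctan(213/250) ≈ 40.43°
∠G = 0.00° − 40.43° = -40.43°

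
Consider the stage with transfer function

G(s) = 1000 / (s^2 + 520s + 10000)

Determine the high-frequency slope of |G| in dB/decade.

Each pole contributes −20 dB/decade at high frequency; each zero contributes +20 dB/decade.
Net: 0 zero(s) − 2 pole(s) → -40 dB/decade.

-40 dB/decade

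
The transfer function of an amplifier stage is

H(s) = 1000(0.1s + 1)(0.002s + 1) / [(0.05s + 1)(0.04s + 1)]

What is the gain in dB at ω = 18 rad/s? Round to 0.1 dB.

At ω = 18 rad/s:
zero (1 + j18·0.1) = 1 + j1.8 → |·| ≈ 2.0591, ∠ ≈ 60.95°
zero (1 + j18·0.002) = 1 + j0.036 → |·| ≈ 1.0006, ∠ ≈ 2.06°
pole (1 + j18·0.05) = 1 + j0.9 → |·| ≈ 1.3454, ∠ ≈ 41.99°
pole (1 + j18·0.04) = 1 + j0.72 → |·| ≈ 1.2322, ∠ ≈ 35.75°
|H| = 1000 · 2.0591 · 1.0006 / (1.3454 · 1.2322) ≈ 1242.8
Gain = 20 log₁₀(1242.8) ≈ 61.89 dB

61.9 dB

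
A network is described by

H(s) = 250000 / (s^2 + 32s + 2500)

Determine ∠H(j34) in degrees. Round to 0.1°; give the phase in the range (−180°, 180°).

-39.0°

At s = jω = j34:
quadratic: (j34)² + 32·j34 + 2500 = 1344 + j1088 → |·| ≈ 1729.2, ∠ ≈ 38.99°
∠H = 0.00° − 38.99° = -38.99°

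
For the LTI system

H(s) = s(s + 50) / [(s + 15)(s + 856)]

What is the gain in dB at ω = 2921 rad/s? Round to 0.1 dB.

At s = jω = j2921:
zero (s+50): 50 + j2921 → |·| = √(50²+2921²) = √8534741 ≈ 2921.4, ∠ = arctan(2921/50) ≈ 89.02°
zero at origin: s = j2921 → |·| = 2921, ∠ = 90.00°
pole (s+15): 15 + j2921 → |·| = √(15²+2921²) = √8532466 ≈ 2921, ∠ = arctan(2921/15) ≈ 89.71°
pole (s+856): 856 + j2921 → |·| = √(856²+2921²) = √9264977 ≈ 3043.8, ∠ = arctan(2921/856) ≈ 73.67°
|H| = 1 · 8.5334e+06 / 8.8909e+06 ≈ 0.95979
Gain = 20 log₁₀(0.95979) ≈ -0.36 dB

-0.4 dB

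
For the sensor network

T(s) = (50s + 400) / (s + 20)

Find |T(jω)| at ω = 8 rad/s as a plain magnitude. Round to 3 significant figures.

Substitute s = j8:
Numerator: 50(j8) + 400 = 400 + j400
Denominator: (j8) + 20 = 20 + j8
|N| = √(400² + 400²) ≈ 565.69, ∠N ≈ 45.00°
|D| = √(20² + 8²) ≈ 21.541, ∠D ≈ 21.80°
|T| = 565.69 / 21.541 ≈ 26.261

26.3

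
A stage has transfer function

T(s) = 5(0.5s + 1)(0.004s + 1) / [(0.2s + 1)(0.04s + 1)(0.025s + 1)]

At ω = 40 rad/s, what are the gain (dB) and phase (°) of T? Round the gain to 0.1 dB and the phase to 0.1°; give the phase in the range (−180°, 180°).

At ω = 40 rad/s:
zero (1 + j40·0.5) = 1 + j20 → |·| ≈ 20.025, ∠ ≈ 87.14°
zero (1 + j40·0.004) = 1 + j0.16 → |·| ≈ 1.0127, ∠ ≈ 9.09°
pole (1 + j40·0.2) = 1 + j8 → |·| ≈ 8.0623, ∠ ≈ 82.87°
pole (1 + j40·0.04) = 1 + j1.6 → |·| ≈ 1.8868, ∠ ≈ 57.99°
pole (1 + j40·0.025) = 1 + j1 → |·| ≈ 1.4142, ∠ ≈ 45.00°
|T| = 5 · 20.025 · 1.0127 / (8.0623 · 1.8868 · 1.4142) ≈ 4.7133
Gain = 20 log₁₀(4.7133) ≈ 13.47 dB
∠T = (87.14° + 9.09°) − (82.87° + 57.99° + 45.00°) = -89.63°

13.5 dB, -89.6°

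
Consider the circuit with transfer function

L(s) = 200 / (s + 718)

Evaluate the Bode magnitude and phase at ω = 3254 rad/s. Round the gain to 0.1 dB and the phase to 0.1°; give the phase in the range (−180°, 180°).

At s = jω = j3254:
pole (s+718): 718 + j3254 → |·| = √(718²+3254²) = √11104040 ≈ 3332.3, ∠ = arctan(3254/718) ≈ 77.56°
|L| = 200 / 3332.3 ≈ 0.060019
Gain = 20 log₁₀(0.060019) ≈ -24.43 dB
∠L = 0.00° − 77.56° = -77.56°

-24.4 dB, -77.6°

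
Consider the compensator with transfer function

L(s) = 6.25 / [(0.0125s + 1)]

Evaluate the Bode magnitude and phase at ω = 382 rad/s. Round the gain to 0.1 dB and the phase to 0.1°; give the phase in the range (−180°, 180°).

At ω = 382 rad/s:
pole (1 + j382·0.0125) = 1 + j4.775 → |·| ≈ 4.8786, ∠ ≈ 78.17°
|L| = 6.25 · 1 / (4.8786) ≈ 1.2811
Gain = 20 log₁₀(1.2811) ≈ 2.15 dB
∠L = (0°) − (78.17°) = -78.17°

2.2 dB, -78.2°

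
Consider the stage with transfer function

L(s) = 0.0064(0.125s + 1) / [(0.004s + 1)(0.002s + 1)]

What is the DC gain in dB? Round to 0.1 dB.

L(0) = 0.0064 · 1 / 1 = 0.0064
20 log₁₀(0.0064) ≈ -43.88 dB

-43.9 dB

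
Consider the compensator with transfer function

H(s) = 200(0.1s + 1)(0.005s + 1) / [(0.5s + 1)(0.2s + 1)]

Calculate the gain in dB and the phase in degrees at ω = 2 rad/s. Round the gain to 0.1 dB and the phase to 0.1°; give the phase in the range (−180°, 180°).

At ω = 2 rad/s:
zero (1 + j2·0.1) = 1 + j0.2 → |·| ≈ 1.0198, ∠ ≈ 11.31°
zero (1 + j2·0.005) = 1 + j0.01 → |·| ≈ 1, ∠ ≈ 0.57°
pole (1 + j2·0.5) = 1 + j1 → |·| ≈ 1.4142, ∠ ≈ 45.00°
pole (1 + j2·0.2) = 1 + j0.4 → |·| ≈ 1.077, ∠ ≈ 21.80°
|H| = 200 · 1.0198 · 1 / (1.4142 · 1.077) ≈ 133.91
Gain = 20 log₁₀(133.91) ≈ 42.54 dB
∠H = (11.31° + 0.57°) − (45.00° + 21.80°) = -54.92°

42.5 dB, -54.9°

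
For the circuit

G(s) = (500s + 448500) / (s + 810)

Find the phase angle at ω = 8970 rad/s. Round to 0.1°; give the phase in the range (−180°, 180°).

-0.6°

Substitute s = j8970:
Numerator: 500(j8970) + 448500 = 448500 + j4485000
Denominator: (j8970) + 810 = 810 + j8970
|N| = √(448500² + 4485000²) ≈ 4.5074e+06, ∠N ≈ 84.29°
|D| = √(810² + 8970²) ≈ 9006.5, ∠D ≈ 84.84°
∠G = 84.29° − 84.84° = -0.55°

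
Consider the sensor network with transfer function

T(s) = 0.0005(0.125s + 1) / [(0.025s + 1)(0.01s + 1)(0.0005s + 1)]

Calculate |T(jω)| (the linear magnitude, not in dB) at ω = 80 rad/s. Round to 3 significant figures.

At ω = 80 rad/s:
zero (1 + j80·0.125) = 1 + j10 → |·| ≈ 10.05, ∠ ≈ 84.29°
pole (1 + j80·0.025) = 1 + j2 → |·| ≈ 2.2361, ∠ ≈ 63.43°
pole (1 + j80·0.01) = 1 + j0.8 → |·| ≈ 1.2806, ∠ ≈ 38.66°
pole (1 + j80·0.0005) = 1 + j0.04 → |·| ≈ 1.0008, ∠ ≈ 2.29°
|T| = 0.0005 · 10.05 / (2.2361 · 1.2806 · 1.0008) ≈ 0.0017534

0.00175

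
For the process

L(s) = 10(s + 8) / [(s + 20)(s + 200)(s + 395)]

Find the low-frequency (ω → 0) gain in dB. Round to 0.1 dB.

-85.9 dB

L(0) = 10·8 / (20·200·395) ≈ 5.0633e-05
20 log₁₀(5.0633e-05) ≈ -85.91 dB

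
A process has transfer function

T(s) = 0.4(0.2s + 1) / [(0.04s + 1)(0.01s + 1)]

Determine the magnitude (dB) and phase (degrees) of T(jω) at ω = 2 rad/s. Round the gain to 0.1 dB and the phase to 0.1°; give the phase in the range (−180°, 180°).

At ω = 2 rad/s:
zero (1 + j2·0.2) = 1 + j0.4 → |·| ≈ 1.077, ∠ ≈ 21.80°
pole (1 + j2·0.04) = 1 + j0.08 → |·| ≈ 1.0032, ∠ ≈ 4.57°
pole (1 + j2·0.01) = 1 + j0.02 → |·| ≈ 1.0002, ∠ ≈ 1.15°
|T| = 0.4 · 1.077 / (1.0032 · 1.0002) ≈ 0.42934
Gain = 20 log₁₀(0.42934) ≈ -7.34 dB
∠T = (21.80°) − (4.57° + 1.15°) = 16.08°

-7.3 dB, 16.1°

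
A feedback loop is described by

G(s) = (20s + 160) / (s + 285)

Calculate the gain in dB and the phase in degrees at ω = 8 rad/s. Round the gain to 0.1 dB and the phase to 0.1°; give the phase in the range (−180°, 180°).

-2.0 dB, 43.4°

Substitute s = j8:
Numerator: 20(j8) + 160 = 160 + j160
Denominator: (j8) + 285 = 285 + j8
|N| = √(160² + 160²) ≈ 226.27, ∠N ≈ 45.00°
|D| = √(285² + 8²) ≈ 285.11, ∠D ≈ 1.61°
|G| = 226.27 / 285.11 ≈ 0.79362
Gain = 20 log₁₀(0.79362) ≈ -2.01 dB
∠G = 45.00° − 1.61° = 43.39°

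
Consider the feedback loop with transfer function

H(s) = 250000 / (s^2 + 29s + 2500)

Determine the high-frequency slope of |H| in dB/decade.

Each pole contributes −20 dB/decade at high frequency; each zero contributes +20 dB/decade.
Net: 0 zero(s) − 2 pole(s) → -40 dB/decade.

-40 dB/decade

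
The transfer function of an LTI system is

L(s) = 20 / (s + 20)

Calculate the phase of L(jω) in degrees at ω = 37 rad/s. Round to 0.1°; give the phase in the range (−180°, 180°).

At s = jω = j37:
pole (s+20): 20 + j37 → |·| = √(20²+37²) = √1769 ≈ 42.059, ∠ = arctan(37/20) ≈ 61.61°
∠L = 0.00° − 61.61° = -61.61°

-61.6°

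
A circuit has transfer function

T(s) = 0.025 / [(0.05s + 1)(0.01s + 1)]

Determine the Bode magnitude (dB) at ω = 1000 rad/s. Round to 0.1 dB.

-86.1 dB

At ω = 1000 rad/s:
pole (1 + j1000·0.05) = 1 + j50 → |·| ≈ 50.01, ∠ ≈ 88.85°
pole (1 + j1000·0.01) = 1 + j10 → |·| ≈ 10.05, ∠ ≈ 84.29°
|T| = 0.025 · 1 / (50.01 · 10.05) ≈ 4.9741e-05
Gain = 20 log₁₀(4.9741e-05) ≈ -86.07 dB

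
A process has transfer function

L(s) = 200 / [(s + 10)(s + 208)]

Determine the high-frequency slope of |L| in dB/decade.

Each pole contributes −20 dB/decade at high frequency; each zero contributes +20 dB/decade.
Net: 0 zero(s) − 2 pole(s) → -40 dB/decade.

-40 dB/decade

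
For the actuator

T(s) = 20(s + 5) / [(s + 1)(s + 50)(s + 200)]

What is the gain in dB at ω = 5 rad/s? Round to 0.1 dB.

-51.2 dB

At s = jω = j5:
zero (s+5): 5 + j5 → |·| = √(5²+5²) = √50 ≈ 7.0711, ∠ = arctan(5/5) ≈ 45.00°
pole (s+1): 1 + j5 → |·| = √(1²+5²) = √26 ≈ 5.099, ∠ = arctan(5/1) ≈ 78.69°
pole (s+50): 50 + j5 → |·| = √(50²+5²) = √2525 ≈ 50.249, ∠ = arctan(5/50) ≈ 5.71°
pole (s+200): 200 + j5 → |·| = √(200²+5²) = √40025 ≈ 200.06, ∠ = arctan(5/200) ≈ 1.43°
|T| = 20 · 7.0711 / 51259 ≈ 0.002759
Gain = 20 log₁₀(0.002759) ≈ -51.18 dB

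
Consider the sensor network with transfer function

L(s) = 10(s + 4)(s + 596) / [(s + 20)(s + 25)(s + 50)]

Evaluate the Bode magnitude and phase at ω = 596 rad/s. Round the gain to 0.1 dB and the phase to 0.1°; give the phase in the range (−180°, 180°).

At s = jω = j596:
zero (s+4): 4 + j596 → |·| = √(4²+596²) = √355232 ≈ 596.01, ∠ = arctan(596/4) ≈ 89.62°
zero (s+596): 596 + j596 → |·| = √(596²+596²) = √710432 ≈ 842.87, ∠ = arctan(596/596) ≈ 45.00°
pole (s+20): 20 + j596 → |·| = √(20²+596²) = √355616 ≈ 596.34, ∠ = arctan(596/20) ≈ 88.08°
pole (s+25): 25 + j596 → |·| = √(25²+596²) = √355841 ≈ 596.52, ∠ = arctan(596/25) ≈ 87.60°
pole (s+50): 50 + j596 → |·| = √(50²+596²) = √357716 ≈ 598.09, ∠ = arctan(596/50) ≈ 85.20°
|L| = 10 · 5.0236e+05 / 2.1276e+08 ≈ 0.023612
Gain = 20 log₁₀(0.023612) ≈ -32.54 dB
∠L = 134.62° − 260.88° = -126.26°

-32.5 dB, -126.3°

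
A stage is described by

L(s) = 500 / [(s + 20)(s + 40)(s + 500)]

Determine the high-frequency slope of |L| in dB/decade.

-60 dB/decade

Each pole contributes −20 dB/decade at high frequency; each zero contributes +20 dB/decade.
Net: 0 zero(s) − 3 pole(s) → -60 dB/decade.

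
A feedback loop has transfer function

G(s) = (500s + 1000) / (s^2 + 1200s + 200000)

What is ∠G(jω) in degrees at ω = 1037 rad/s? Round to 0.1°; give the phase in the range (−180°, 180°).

Substitute s = j1037:
Numerator: 500(j1037) + 1000 = 1000 + j518500
Denominator: (j1037)^2 + 1200(j1037) + 200000 = -875369 + j1244400
|N| = √(1000² + 518500²) ≈ 5.185e+05, ∠N ≈ 89.89°
|D| = √(875369² + 1244400²) ≈ 1.5214e+06, ∠D ≈ 125.12°
∠G = 89.89° − 125.12° = -35.23°

-35.2°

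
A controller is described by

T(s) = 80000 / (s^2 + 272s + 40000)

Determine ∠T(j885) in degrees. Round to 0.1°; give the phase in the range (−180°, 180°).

-162.1°

At s = jω = j885:
quadratic: (j885)² + 272·j885 + 40000 = -743225 + j240720 → |·| ≈ 7.8124e+05, ∠ ≈ 162.05°
∠T = 0.00° − 162.05° = -162.05°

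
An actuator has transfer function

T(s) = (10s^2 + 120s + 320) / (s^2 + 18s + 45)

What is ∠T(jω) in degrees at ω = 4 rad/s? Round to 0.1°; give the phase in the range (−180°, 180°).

3.5°

Substitute s = j4:
Numerator: 10(j4)^2 + 120(j4) + 320 = 160 + j480
Denominator: (j4)^2 + 18(j4) + 45 = 29 + j72
|N| = √(160² + 480²) ≈ 505.96, ∠N ≈ 71.57°
|D| = √(29² + 72²) ≈ 77.621, ∠D ≈ 68.06°
∠T = 71.57° − 68.06° = 3.51°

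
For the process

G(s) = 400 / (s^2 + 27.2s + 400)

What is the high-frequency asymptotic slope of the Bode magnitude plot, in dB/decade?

-40 dB/decade

Each pole contributes −20 dB/decade at high frequency; each zero contributes +20 dB/decade.
Net: 0 zero(s) − 2 pole(s) → -40 dB/decade.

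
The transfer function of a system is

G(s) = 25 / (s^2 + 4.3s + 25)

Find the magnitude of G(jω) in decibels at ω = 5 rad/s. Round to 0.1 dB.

1.3 dB

At s = jω = j5:
quadratic: (j5)² + 4.3·j5 + 25 = 0 + j21.5 → |·| ≈ 21.5, ∠ ≈ 90.00°
|G| = 25 / 21.5 ≈ 1.1628
Gain = 20 log₁₀(1.1628) ≈ 1.31 dB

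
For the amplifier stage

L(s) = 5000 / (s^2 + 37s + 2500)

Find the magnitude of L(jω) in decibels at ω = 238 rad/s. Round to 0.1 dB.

At s = jω = j238:
quadratic: (j238)² + 37·j238 + 2500 = -54144 + j8806 → |·| ≈ 54855, ∠ ≈ 170.76°
|L| = 5000 / 54855 ≈ 0.091149
Gain = 20 log₁₀(0.091149) ≈ -20.80 dB

-20.8 dB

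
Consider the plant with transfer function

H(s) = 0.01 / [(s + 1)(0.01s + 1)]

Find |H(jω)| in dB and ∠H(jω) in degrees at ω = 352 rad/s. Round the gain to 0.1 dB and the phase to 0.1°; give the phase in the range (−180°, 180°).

At ω = 352 rad/s:
pole (1 + j352·1) = 1 + j352 → |·| ≈ 352, ∠ ≈ 89.84°
pole (1 + j352·0.01) = 1 + j3.52 → |·| ≈ 3.6593, ∠ ≈ 74.14°
|H| = 0.01 · 1 / (352 · 3.6593) ≈ 7.7635e-06
Gain = 20 log₁₀(7.7635e-06) ≈ -102.20 dB
∠H = (0°) − (89.84° + 74.14°) = -163.98°

-102.2 dB, -164.0°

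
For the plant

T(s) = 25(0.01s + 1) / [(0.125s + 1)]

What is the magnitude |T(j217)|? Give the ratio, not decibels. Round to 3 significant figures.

At ω = 217 rad/s:
zero (1 + j217·0.01) = 1 + j2.17 → |·| ≈ 2.3893, ∠ ≈ 65.26°
pole (1 + j217·0.125) = 1 + j27.125 → |·| ≈ 27.143, ∠ ≈ 87.89°
|T| = 25 · 2.3893 / (27.143) ≈ 2.2007

2.20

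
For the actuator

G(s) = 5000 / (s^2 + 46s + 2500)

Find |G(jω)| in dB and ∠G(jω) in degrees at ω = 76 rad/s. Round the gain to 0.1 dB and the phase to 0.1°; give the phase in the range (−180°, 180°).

0.4 dB, -133.1°

At s = jω = j76:
quadratic: (j76)² + 46·j76 + 2500 = -3276 + j3496 → |·| ≈ 4791.1, ∠ ≈ 133.14°
|G| = 5000 / 4791.1 ≈ 1.0436
Gain = 20 log₁₀(1.0436) ≈ 0.37 dB
∠G = 0.00° − 133.14° = -133.14°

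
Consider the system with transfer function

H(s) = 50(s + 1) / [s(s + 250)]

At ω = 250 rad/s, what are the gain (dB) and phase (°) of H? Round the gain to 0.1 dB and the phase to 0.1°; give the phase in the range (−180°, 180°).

At s = jω = j250:
zero (s+1): 1 + j250 → |·| = √(1²+250²) = √62501 ≈ 250, ∠ = arctan(250/1) ≈ 89.77°
pole (s+250): 250 + j250 → |·| = √(250²+250²) = √125000 ≈ 353.55, ∠ = arctan(250/250) ≈ 45.00°
pole at origin: |s| = 250, ∠ = 90.00° (in denominator)
|H| = 50 · 250 / 88388 ≈ 0.14142
Gain = 20 log₁₀(0.14142) ≈ -16.99 dB
∠H = 89.77° − 135.00° = -45.23°

-17.0 dB, -45.2°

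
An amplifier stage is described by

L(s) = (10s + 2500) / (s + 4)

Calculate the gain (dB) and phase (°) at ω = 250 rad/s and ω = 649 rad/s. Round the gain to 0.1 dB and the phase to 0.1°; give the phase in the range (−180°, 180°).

ω = 250: 23.0 dB, -44.1°; ω = 649: 20.6 dB, -20.7°

Substitute s = j250:
Numerator: 10(j250) + 2500 = 2500 + j2500
Denominator: (j250) + 4 = 4 + j250
|N| = √(2500² + 2500²) ≈ 3535.5, ∠N ≈ 45.00°
|D| = √(4² + 250²) ≈ 250.03, ∠D ≈ 89.08°
|L| = 3535.5 / 250.03 ≈ 14.14
Gain = 20 log₁₀(14.14) ≈ 23.01 dB
∠L = 45.00° − 89.08° = -44.08°

Substitute s = j649:
Numerator: 10(j649) + 2500 = 2500 + j6490
Denominator: (j649) + 4 = 4 + j649
|N| = √(2500² + 6490²) ≈ 6954.9, ∠N ≈ 68.93°
|D| = √(4² + 649²) ≈ 649.01, ∠D ≈ 89.65°
|L| = 6954.9 / 649.01 ≈ 10.716
Gain = 20 log₁₀(10.716) ≈ 20.60 dB
∠L = 68.93° − 89.65° = -20.72°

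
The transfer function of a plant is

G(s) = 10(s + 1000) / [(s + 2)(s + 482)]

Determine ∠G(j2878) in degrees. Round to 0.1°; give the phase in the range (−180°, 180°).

-99.6°

At s = jω = j2878:
zero (s+1000): 1000 + j2878 → |·| = √(1000²+2878²) = √9282884 ≈ 3046.8, ∠ = arctan(2878/1000) ≈ 70.84°
pole (s+2): 2 + j2878 → |·| = √(2²+2878²) = √8282888 ≈ 2878, ∠ = arctan(2878/2) ≈ 89.96°
pole (s+482): 482 + j2878 → |·| = √(482²+2878²) = √8515208 ≈ 2918.1, ∠ = arctan(2878/482) ≈ 80.49°
∠G = 70.84° − 170.45° = -99.61°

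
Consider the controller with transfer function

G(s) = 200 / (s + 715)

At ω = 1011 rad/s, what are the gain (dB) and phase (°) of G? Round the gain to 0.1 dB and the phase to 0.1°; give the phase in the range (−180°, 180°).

-15.8 dB, -54.7°

Substitute s = j1011:
Numerator: 200 = 200 + j0
Denominator: (j1011) + 715 = 715 + j1011
|N| = √(200² + 0²) ≈ 200, ∠N ≈ 0.00°
|D| = √(715² + 1011²) ≈ 1238.3, ∠D ≈ 54.73°
|G| = 200 / 1238.3 ≈ 0.16151
Gain = 20 log₁₀(0.16151) ≈ -15.84 dB
∠G = 0.00° − 54.73° = -54.73°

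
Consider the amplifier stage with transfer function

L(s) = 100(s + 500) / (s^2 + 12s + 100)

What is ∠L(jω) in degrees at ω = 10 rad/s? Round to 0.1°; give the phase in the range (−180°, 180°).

At s = jω = j10:
zero (s+500): 500 + j10 → |·| = √(500²+10²) = √250100 ≈ 500.1, ∠ = arctan(10/500) ≈ 1.15°
quadratic: (j10)² + 12·j10 + 100 = 0 + j120 → |·| ≈ 120, ∠ ≈ 90.00°
∠L = 1.15° − 90.00° = -88.85°

-88.9°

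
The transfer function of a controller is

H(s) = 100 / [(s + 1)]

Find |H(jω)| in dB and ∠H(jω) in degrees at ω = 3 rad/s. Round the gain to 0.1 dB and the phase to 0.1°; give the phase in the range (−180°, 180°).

30.0 dB, -71.6°

At ω = 3 rad/s:
pole (1 + j3·1) = 1 + j3 → |·| ≈ 3.1623, ∠ ≈ 71.57°
|H| = 100 · 1 / (3.1623) ≈ 31.623
Gain = 20 log₁₀(31.623) ≈ 30.00 dB
∠H = (0°) − (71.57°) = -71.57°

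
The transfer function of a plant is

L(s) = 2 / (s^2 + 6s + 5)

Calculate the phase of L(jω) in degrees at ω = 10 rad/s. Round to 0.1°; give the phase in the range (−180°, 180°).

-147.7°

Substitute s = j10:
Numerator: 2 = 2 + j0
Denominator: (j10)^2 + 6(j10) + 5 = -95 + j60
|N| = √(2² + 0²) ≈ 2, ∠N ≈ 0.00°
|D| = √(95² + 60²) ≈ 112.36, ∠D ≈ 147.72°
∠L = 0.00° − 147.72° = -147.72°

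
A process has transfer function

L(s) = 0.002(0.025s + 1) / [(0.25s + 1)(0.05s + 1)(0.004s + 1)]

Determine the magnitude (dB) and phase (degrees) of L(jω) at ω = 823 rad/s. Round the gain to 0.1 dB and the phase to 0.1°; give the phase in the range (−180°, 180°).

At ω = 823 rad/s:
zero (1 + j823·0.025) = 1 + j20.575 → |·| ≈ 20.599, ∠ ≈ 87.22°
pole (1 + j823·0.25) = 1 + j205.75 → |·| ≈ 205.75, ∠ ≈ 89.72°
pole (1 + j823·0.05) = 1 + j41.15 → |·| ≈ 41.162, ∠ ≈ 88.61°
pole (1 + j823·0.004) = 1 + j3.292 → |·| ≈ 3.4405, ∠ ≈ 73.10°
|L| = 0.002 · 20.599 / (205.75 · 41.162 · 3.4405) ≈ 1.4139e-06
Gain = 20 log₁₀(1.4139e-06) ≈ -116.99 dB
∠L = (87.22°) − (89.72° + 88.61° + 73.10°) = -164.21°

-117.0 dB, -164.2°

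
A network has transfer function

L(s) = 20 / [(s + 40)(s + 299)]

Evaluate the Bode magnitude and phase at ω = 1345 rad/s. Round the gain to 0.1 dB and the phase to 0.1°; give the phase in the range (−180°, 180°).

At s = jω = j1345:
pole (s+40): 40 + j1345 → |·| = √(40²+1345²) = √1810625 ≈ 1345.6, ∠ = arctan(1345/40) ≈ 88.30°
pole (s+299): 299 + j1345 → |·| = √(299²+1345²) = √1898426 ≈ 1377.8, ∠ = arctan(1345/299) ≈ 77.47°
|L| = 20 / 1.854e+06 ≈ 1.0787e-05
Gain = 20 log₁₀(1.0787e-05) ≈ -99.34 dB
∠L = 0.00° − 165.77° = -165.77°

-99.3 dB, -165.8°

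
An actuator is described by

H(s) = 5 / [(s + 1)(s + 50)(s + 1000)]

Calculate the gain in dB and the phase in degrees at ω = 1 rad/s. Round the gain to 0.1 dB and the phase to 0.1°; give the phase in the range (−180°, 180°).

At s = jω = j1:
pole (s+1): 1 + j1 → |·| = √(1²+1²) = √2 ≈ 1.4142, ∠ = arctan(1/1) ≈ 45.00°
pole (s+50): 50 + j1 → |·| = √(50²+1²) = √2501 ≈ 50.01, ∠ = arctan(1/50) ≈ 1.15°
pole (s+1000): 1000 + j1 → |·| = √(1000²+1²) = √1000001 ≈ 1000, ∠ = arctan(1/1000) ≈ 0.06°
|H| = 5 / 70724 ≈ 7.0697e-05
Gain = 20 log₁₀(7.0697e-05) ≈ -83.01 dB
∠H = 0.00° − 46.21° = -46.21°

-83.0 dB, -46.2°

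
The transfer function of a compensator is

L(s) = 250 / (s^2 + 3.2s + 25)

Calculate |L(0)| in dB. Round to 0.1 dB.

20.0 dB

L(0) = 250 / 25 = 10
20 log₁₀(10) ≈ 20.00 dB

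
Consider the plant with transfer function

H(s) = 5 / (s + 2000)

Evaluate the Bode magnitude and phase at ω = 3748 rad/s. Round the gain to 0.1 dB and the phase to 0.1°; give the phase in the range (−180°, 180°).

-58.6 dB, -61.9°

Substitute s = j3748:
Numerator: 5 = 5 + j0
Denominator: (j3748) + 2000 = 2000 + j3748
|N| = √(5² + 0²) ≈ 5, ∠N ≈ 0.00°
|D| = √(2000² + 3748²) ≈ 4248.2, ∠D ≈ 61.91°
|H| = 5 / 4248.2 ≈ 0.001177
Gain = 20 log₁₀(0.001177) ≈ -58.58 dB
∠H = 0.00° − 61.91° = -61.91°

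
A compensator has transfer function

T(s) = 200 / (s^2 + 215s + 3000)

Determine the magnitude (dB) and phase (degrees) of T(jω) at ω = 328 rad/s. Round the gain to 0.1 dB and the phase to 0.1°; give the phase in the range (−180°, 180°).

-56.0 dB, -146.0°

Substitute s = j328:
Numerator: 200 = 200 + j0
Denominator: (j328)^2 + 215(j328) + 3000 = -104584 + j70520
|N| = √(200² + 0²) ≈ 200, ∠N ≈ 0.00°
|D| = √(104584² + 70520²) ≈ 1.2614e+05, ∠D ≈ 146.01°
|T| = 200 / 1.2614e+05 ≈ 0.0015855
Gain = 20 log₁₀(0.0015855) ≈ -56.00 dB
∠T = 0.00° − 146.01° = -146.01°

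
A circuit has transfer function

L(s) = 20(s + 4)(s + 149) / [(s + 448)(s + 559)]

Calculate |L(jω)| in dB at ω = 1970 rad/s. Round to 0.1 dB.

At s = jω = j1970:
zero (s+4): 4 + j1970 → |·| = √(4²+1970²) = √3880916 ≈ 1970, ∠ = arctan(1970/4) ≈ 89.88°
zero (s+149): 149 + j1970 → |·| = √(149²+1970²) = √3903101 ≈ 1975.6, ∠ = arctan(1970/149) ≈ 85.67°
pole (s+448): 448 + j1970 → |·| = √(448²+1970²) = √4081604 ≈ 2020.3, ∠ = arctan(1970/448) ≈ 77.19°
pole (s+559): 559 + j1970 → |·| = √(559²+1970²) = √4193381 ≈ 2047.8, ∠ = arctan(1970/559) ≈ 74.16°
|L| = 20 · 3.8919e+06 / 4.1372e+06 ≈ 18.814
Gain = 20 log₁₀(18.814) ≈ 25.49 dB

25.5 dB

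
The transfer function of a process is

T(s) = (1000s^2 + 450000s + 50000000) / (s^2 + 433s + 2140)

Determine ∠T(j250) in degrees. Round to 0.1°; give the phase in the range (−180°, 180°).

-22.8°

Substitute s = j250:
Numerator: 1000(j250)^2 + 450000(j250) + 50000000 = -12500000 + j112500000
Denominator: (j250)^2 + 433(j250) + 2140 = -60360 + j108250
|N| = √(12500000² + 112500000²) ≈ 1.1319e+08, ∠N ≈ 96.34°
|D| = √(60360² + 108250²) ≈ 1.2394e+05, ∠D ≈ 119.14°
∠T = 96.34° − 119.14° = -22.80°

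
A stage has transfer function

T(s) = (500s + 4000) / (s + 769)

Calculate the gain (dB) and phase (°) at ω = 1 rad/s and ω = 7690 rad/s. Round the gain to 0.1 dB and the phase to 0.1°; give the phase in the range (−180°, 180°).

ω = 1: 14.4 dB, 7.1°; ω = 7690: 53.9 dB, 5.7°

Substitute s = j1:
Numerator: 500(j1) + 4000 = 4000 + j500
Denominator: (j1) + 769 = 769 + j1
|N| = √(4000² + 500²) ≈ 4031.1, ∠N ≈ 7.13°
|D| = √(769² + 1²) ≈ 769, ∠D ≈ 0.07°
|T| = 4031.1 / 769 ≈ 5.242
Gain = 20 log₁₀(5.242) ≈ 14.39 dB
∠T = 7.13° − 0.07° = 7.06°

Substitute s = j7690:
Numerator: 500(j7690) + 4000 = 4000 + j3845000
Denominator: (j7690) + 769 = 769 + j7690
|N| = √(4000² + 3845000²) ≈ 3.845e+06, ∠N ≈ 89.94°
|D| = √(769² + 7690²) ≈ 7728.4, ∠D ≈ 84.29°
|T| = 3.845e+06 / 7728.4 ≈ 497.52
Gain = 20 log₁₀(497.52) ≈ 53.94 dB
∠T = 89.94° − 84.29° = 5.65°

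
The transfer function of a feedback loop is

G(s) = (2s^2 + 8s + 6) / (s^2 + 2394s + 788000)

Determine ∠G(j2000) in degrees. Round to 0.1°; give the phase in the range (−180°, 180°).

56.0°

Substitute s = j2000:
Numerator: 2(j2000)^2 + 8(j2000) + 6 = -7999994 + j16000
Denominator: (j2000)^2 + 2394(j2000) + 788000 = -3212000 + j4788000
|N| = √(7999994² + 16000²) ≈ 8e+06, ∠N ≈ 179.89°
|D| = √(3212000² + 4788000²) ≈ 5.7656e+06, ∠D ≈ 123.86°
∠G = 179.89° − 123.86° = 56.03°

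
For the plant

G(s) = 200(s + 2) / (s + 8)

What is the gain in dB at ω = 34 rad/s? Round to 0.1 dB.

45.8 dB

At s = jω = j34:
zero (s+2): 2 + j34 → |·| = √(2²+34²) = √1160 ≈ 34.059, ∠ = arctan(34/2) ≈ 86.63°
pole (s+8): 8 + j34 → |·| = √(8²+34²) = √1220 ≈ 34.928, ∠ = arctan(34/8) ≈ 76.76°
|G| = 200 · 34.059 / 34.928 ≈ 195.02
Gain = 20 log₁₀(195.02) ≈ 45.80 dB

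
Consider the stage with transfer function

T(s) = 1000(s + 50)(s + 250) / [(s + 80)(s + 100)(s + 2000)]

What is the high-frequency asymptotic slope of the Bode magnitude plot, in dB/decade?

-20 dB/decade

Each pole contributes −20 dB/decade at high frequency; each zero contributes +20 dB/decade.
Net: 2 zero(s) − 3 pole(s) → -20 dB/decade.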